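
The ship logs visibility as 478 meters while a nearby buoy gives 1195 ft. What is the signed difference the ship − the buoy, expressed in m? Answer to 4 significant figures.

the buoy: 1195 ft = 364.236 m.
Difference: 478.000 − 364.236 = 113.8 m.

113.8 m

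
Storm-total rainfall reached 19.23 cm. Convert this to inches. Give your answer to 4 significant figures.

7.571 in

1 cm = 0.393701 in, so 19.23 × 0.393701 = 7.571 in.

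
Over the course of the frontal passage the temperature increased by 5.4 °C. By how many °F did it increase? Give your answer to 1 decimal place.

A change of 1 °C equals a change of 1.8 °F: Δ°F = 5.4 × 1.8 = 9.7 °F.

9.7 °F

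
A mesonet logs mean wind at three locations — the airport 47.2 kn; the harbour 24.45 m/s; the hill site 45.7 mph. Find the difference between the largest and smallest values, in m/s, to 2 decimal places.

the airport: 47.2 kt = 24.2818 m/s.
the hill site: 45.7 mph = 20.4297 m/s.
Spread: 24.4500 − 20.4297 = 4.02 m/s.

4.02 m/s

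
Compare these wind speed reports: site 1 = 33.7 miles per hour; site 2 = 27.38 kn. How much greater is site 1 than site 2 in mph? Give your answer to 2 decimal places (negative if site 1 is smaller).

site 2: 27.38 kt = 31.5083 mph.
Difference: 33.7000 − 31.5083 = 2.19 mph.

2.19 mph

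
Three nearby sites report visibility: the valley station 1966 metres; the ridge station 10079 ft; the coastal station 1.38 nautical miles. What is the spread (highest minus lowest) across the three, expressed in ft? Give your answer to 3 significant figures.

the valley station: 1966 m = 6450.13 ft.
the coastal station: 1.38 nmi = 8385.04 ft.
Spread: 10079.00 − 6450.13 = 3630 ft.

3630 ft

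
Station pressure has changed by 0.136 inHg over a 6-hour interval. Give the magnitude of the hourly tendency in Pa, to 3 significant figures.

0.136 inHg / 6 h × 3386.39 Pa/inHg = 76.8 Pa/h.

76.8 Pa per hour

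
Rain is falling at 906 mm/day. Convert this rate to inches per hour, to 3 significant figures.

1.49 in/hour

906 mm/day × 0.0393701 in/mm × 0.0416667 day/hour = 1.49 in/hour.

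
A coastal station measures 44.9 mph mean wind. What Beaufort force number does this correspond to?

Beaufort force 8

44.9 mph = 20.1 m/s, which is Beaufort 8 (gale, 17.2–20.7 m/s).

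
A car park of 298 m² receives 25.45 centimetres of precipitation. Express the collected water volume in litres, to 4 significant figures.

Depth: 25.45 cm × 10 = 254.5 mm.
1 mm over 1 m² is 1 L, so volume = 254.5 × 298 = 75841 L ≈ 75840 L.

75840 litres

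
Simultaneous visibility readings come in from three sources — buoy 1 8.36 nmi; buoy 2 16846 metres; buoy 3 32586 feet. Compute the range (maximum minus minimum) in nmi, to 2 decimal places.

buoy 2: 16846 m = 9.0961 nmi.
buoy 3: 32586 ft = 5.3630 nmi.
Spread: 9.0961 − 5.3630 = 3.73 nmi.

3.73 nmi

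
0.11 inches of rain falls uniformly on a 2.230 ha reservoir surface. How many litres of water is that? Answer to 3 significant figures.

62300 litres

Depth: 0.11 in × 25.4 = 2.794 mm.
Area: 2.230 ha = 22300 m².
1 mm over 1 m² is 1 L, so volume = 2.794 × 22300 = 62306.2 L ≈ 62300 L.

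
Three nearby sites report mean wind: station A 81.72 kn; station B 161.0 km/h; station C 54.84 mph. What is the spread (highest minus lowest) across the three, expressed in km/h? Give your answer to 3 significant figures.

72.7 km/h

station A: 81.72 kt = 151.345 km/h.
station C: 54.84 mph = 88.256 km/h.
Spread: 161.000 − 88.256 = 72.7 km/h.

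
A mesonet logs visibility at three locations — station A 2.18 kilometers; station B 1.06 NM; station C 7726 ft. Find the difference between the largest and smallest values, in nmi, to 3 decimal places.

station A: 2.18 km = 1.17711 nmi.
station C: 7726 ft = 1.27154 nmi.
Spread: 1.27154 − 1.06000 = 0.212 nmi.

0.212 nmi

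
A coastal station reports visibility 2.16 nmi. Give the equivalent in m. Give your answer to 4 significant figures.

4000 m

1 nmi = 1852 m, so 2.16 × 1852 = 4000 m.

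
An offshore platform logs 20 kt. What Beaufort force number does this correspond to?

Beaufort force 5

20 kt lies in the Beaufort 5 band (fresh breeze, 17–21 kt).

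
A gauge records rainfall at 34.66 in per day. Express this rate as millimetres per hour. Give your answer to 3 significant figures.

34.66 in/day × 25.4 mm/in × 0.0416667 day/hour = 36.7 mm/hour.

36.7 mm/hour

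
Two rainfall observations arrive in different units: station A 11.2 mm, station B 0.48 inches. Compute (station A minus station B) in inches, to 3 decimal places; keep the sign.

station A: 11.2 mm = 0.44094 in.
Difference: 0.44094 − 0.48000 = -0.039 in.

-0.039 in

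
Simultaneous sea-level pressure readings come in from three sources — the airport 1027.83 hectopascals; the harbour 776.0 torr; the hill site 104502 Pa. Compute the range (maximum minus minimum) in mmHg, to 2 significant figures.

13 mmHg

the airport: 1027.83 hPa = 770.94 mmHg.
the hill site: 104502 Pa = 783.83 mmHg.
Spread: 783.83 − 770.94 = 13 mmHg.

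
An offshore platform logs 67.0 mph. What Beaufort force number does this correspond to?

67.0 mph = 30.0 m/s, which is Beaufort 11 (violent storm, 28.5–32.6 m/s).

Beaufort force 11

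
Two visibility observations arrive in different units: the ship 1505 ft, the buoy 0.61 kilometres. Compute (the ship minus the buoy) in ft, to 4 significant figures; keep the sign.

the buoy: 0.61 km = 2001.312 ft.
Difference: 1505.000 − 2001.312 = -496.3 ft.

-496.3 ft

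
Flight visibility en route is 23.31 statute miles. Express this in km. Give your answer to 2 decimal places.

1 SM = 1.60934 km, so 23.31 × 1.60934 = 37.51 km.

37.51 km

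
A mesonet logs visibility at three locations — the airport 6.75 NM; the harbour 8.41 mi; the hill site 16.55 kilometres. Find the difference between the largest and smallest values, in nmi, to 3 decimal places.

the harbour: 8.41 SM = 7.30809 nmi.
the hill site: 16.55 km = 8.93629 nmi.
Spread: 8.93629 − 6.75000 = 2.186 nmi.

2.186 nmi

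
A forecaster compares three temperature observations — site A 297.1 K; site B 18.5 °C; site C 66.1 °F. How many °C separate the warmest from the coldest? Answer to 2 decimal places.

site A: 297.1 K = 23.950 °C.
site C: 66.1 °F = 18.944 °C.
Spread: 23.950 − 18.500 = 5.450 °C.

5.45 °C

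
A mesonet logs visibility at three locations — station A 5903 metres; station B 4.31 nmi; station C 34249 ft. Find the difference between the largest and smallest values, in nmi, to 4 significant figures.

2.449 nmi

station A: 5903 m = 3.18737 nmi.
station C: 34249 ft = 5.63666 nmi.
Spread: 5.63666 − 3.18737 = 2.449 nmi.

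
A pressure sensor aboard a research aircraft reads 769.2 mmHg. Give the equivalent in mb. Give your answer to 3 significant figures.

1030 mb

1 mmHg = 1.33322 mb, so 769.2 × 1.33322 = 1030 mb.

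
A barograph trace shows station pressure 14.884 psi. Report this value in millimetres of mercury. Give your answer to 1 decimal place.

1 psi = 51.7149 mmHg, so 14.884 × 51.7149 = 769.7 mmHg.

769.7 mmHg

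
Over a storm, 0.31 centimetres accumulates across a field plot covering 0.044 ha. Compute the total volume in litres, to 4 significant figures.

Depth: 0.31 cm × 10 = 3.1 mm.
Area: 0.044 ha = 440 m².
1 mm over 1 m² is 1 L, so volume = 3.1 × 440 = 1364 L.

1364 litres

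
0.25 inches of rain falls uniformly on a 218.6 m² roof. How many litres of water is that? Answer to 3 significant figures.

1390 litres

Depth: 0.25 in × 25.4 = 6.35 mm.
1 mm over 1 m² is 1 L, so volume = 6.35 × 218.6 = 1388.11 L ≈ 1390 L.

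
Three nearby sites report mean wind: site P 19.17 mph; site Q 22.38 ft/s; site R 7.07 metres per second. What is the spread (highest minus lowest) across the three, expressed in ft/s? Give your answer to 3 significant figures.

5.74 ft/s

site P: 19.17 mph = 28.1160 ft/s.
site R: 7.07 m/s = 23.1955 ft/s.
Spread: 28.1160 − 22.3800 = 5.74 ft/s.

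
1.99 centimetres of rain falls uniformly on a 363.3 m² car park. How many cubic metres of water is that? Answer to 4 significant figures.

Depth: 1.99 cm × 10 = 19.9 mm.
1 mm over 1 m² is 1 L, so volume = 19.9 × 363.3 = 7229.67 L = 7.230 m³.

7.230 cubic metres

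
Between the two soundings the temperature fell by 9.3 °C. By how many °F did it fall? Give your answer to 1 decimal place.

For a temperature change the 32° offset cancels: Δ°F = 9.3 × 1.8 = 16.7 °F.

16.7 °F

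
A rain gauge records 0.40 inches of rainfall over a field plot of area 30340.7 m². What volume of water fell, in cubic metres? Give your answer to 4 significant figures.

Depth: 0.40 in × 25.4 = 10.16 mm.
1 mm over 1 m² is 1 L, so volume = 10.16 × 30340.7 = 308261.51 L = 308.3 m³.

308.3 cubic metres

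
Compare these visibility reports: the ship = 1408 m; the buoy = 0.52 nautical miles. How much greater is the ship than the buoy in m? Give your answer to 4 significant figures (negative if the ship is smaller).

445.0 m

the buoy: 0.52 nmi = 963.040 m.
Difference: 1408.000 − 963.040 = 445.0 m.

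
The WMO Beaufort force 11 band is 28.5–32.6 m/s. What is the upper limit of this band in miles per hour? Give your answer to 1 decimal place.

72.9 mph

28.5–32.6 m/s × 2.237 = 63.8–72.9 mph.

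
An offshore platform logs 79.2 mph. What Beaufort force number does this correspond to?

79.2 mph = 35.4 m/s, which is Beaufort 12 (hurricane force, ≥32.7 m/s).

Beaufort force 12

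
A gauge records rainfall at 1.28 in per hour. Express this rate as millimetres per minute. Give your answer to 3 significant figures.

1.28 in/hour × 25.4 mm/in × 0.0166667 hour/minute = 0.542 mm/minute.

0.542 mm/minute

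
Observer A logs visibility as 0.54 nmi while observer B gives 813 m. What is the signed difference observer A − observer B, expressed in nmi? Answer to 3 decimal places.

observer B: 813 m = 0.43898 nmi.
Difference: 0.54000 − 0.43898 = 0.101 nmi.

0.101 nmi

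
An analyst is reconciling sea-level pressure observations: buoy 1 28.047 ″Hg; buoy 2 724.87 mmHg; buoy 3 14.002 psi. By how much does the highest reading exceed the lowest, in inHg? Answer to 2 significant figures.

0.49 inHg

buoy 2: 724.87 mmHg = 28.5382 inHg.
buoy 3: 14.002 psi = 28.5084 inHg.
Spread: 28.5382 − 28.0470 = 0.49 inHg.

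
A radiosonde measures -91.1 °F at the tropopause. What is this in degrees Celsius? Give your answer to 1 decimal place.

°C = (°F − 32) × 5/9 = (-91.1 − 32) / 1.8 = -68.4 °C.

-68.4 °C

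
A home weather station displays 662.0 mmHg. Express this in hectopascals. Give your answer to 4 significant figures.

1 mmHg = 1.33322 hPa, so 662.0 × 1.33322 = 882.6 hPa.

882.6 hPa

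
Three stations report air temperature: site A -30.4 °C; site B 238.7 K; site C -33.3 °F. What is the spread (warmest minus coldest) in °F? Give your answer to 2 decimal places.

10.58 °F

site B: 238.7 K = -34.450 °C.
site C: -33.3 °F = -36.278 °C.
Spread: (-30.400) − (-36.278) = 5.878 °C = 10.58 °F.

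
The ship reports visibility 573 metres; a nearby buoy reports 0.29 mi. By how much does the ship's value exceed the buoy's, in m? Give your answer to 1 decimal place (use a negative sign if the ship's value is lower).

the buoy: 0.29 SM = 466.710 m.
Difference: 573.000 − 466.710 = 106.3 m.

106.3 m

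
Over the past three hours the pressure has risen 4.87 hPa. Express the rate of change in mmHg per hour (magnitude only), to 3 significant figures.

1.22 mmHg per hour

4.87 hPa / 3 h × 0.750062 mmHg/hPa = 1.22 mmHg/h.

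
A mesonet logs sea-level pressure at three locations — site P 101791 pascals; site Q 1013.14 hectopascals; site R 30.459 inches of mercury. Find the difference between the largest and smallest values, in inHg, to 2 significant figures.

site P: 101791 Pa = 30.0589 inHg.
site Q: 1013.14 hPa = 29.9180 inHg.
Spread: 30.4590 − 29.9180 = 0.54 inHg.

0.54 inHg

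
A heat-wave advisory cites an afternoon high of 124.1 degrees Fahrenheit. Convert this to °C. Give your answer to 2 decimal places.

51.17 °C

°C = (°F − 32) × 5/9 = (124.1 − 32) / 1.8 = 51.17 °C.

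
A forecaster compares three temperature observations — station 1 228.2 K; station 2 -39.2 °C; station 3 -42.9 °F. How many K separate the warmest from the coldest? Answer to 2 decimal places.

station 1: 228.2 K = -44.950 °C.
station 3: -42.9 °F = -41.611 °C.
Spread: (-39.200) − (-44.950) = 5.750 °C.

5.75 K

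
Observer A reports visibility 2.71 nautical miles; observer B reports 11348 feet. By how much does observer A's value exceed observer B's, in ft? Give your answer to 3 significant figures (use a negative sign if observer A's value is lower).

5120 ft

observer A: 2.71 nmi = 16466.27 ft.
Difference: 16466.27 − 11348.00 = 5120 ft.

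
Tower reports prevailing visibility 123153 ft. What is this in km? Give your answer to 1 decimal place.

1 ft = 0.0003048 km, so 123153 × 0.0003048 = 37.5 km.

37.5 km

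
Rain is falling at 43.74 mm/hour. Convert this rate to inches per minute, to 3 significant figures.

43.74 mm/hour × 0.0393701 in/mm × 0.0166667 hour/minute = 0.0287 in/minute.

0.0287 in/minute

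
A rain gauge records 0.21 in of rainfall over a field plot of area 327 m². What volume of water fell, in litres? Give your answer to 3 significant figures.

1740 litres

Depth: 0.21 in × 25.4 = 5.334 mm.
1 mm over 1 m² is 1 L, so volume = 5.334 × 327 = 1744.218 L ≈ 1740 L.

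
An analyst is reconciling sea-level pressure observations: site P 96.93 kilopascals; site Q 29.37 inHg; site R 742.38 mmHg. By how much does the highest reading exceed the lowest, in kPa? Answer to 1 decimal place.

2.5 kPa

site Q: 29.37 inHg = 99.458 kPa.
site R: 742.38 mmHg = 98.976 kPa.
Spread: 99.458 − 96.930 = 2.5 kPa.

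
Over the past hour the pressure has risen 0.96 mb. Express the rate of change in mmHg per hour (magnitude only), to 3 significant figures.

0.720 mmHg per hour

0.96 mb / 1 h × 0.750062 mmHg/mb = 0.720 mmHg/h.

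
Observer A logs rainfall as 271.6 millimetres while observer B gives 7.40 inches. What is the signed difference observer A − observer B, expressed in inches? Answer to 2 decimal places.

3.29 in

observer A: 271.6 mm = 10.6929 in.
Difference: 10.6929 − 7.4000 = 3.29 in.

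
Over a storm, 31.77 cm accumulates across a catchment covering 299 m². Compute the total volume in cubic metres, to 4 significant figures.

94.99 cubic metres

Depth: 31.77 cm × 10 = 317.7 mm.
1 mm over 1 m² is 1 L, so volume = 317.7 × 299 = 94992.3 L = 94.99 m³.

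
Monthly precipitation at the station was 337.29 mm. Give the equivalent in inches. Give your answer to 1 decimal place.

13.3 in

1 mm = 0.0393701 in, so 337.29 × 0.0393701 = 13.3 in.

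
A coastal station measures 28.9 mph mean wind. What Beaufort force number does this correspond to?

Beaufort force 6

28.9 mph = 12.9 m/s, which is Beaufort 6 (strong breeze, 10.8–13.8 m/s).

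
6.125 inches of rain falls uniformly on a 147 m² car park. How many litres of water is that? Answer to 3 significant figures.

22900 litres

Depth: 6.125 in × 25.4 = 155.575 mm.
1 mm over 1 m² is 1 L, so volume = 155.575 × 147 = 22869.525 L ≈ 22900 L.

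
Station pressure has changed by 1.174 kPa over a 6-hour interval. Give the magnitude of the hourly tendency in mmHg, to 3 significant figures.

1.47 mmHg per hour

1.174 kPa / 6 h × 7.50062 mmHg/kPa = 1.47 mmHg/h.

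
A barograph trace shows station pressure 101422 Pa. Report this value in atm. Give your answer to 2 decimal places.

1.00 atm

1 Pa = 9.86923e-06 atm, so 101422 × 9.86923e-06 = 1.00 atm.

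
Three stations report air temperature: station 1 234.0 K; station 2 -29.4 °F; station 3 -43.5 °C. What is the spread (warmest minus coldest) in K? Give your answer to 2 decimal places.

9.39 K

station 1: 234.0 K = -39.150 °C.
station 2: -29.4 °F = -34.111 °C.
Spread: (-34.111) − (-43.500) = 9.389 °C.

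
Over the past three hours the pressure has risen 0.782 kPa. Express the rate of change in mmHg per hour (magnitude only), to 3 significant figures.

1.96 mmHg per hour

0.782 kPa / 3 h × 7.50062 mmHg/kPa = 1.96 mmHg/h.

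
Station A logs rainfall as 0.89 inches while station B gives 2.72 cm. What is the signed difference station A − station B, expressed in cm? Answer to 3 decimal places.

station A: 0.89 in = 2.26060 cm.
Difference: 2.26060 − 2.72000 = -0.459 cm.

-0.459 cm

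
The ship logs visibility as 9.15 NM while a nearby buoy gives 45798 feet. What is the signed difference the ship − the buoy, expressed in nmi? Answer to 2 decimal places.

1.61 nmi

the buoy: 45798 ft = 7.5374 nmi.
Difference: 9.1500 − 7.5374 = 1.61 nmi.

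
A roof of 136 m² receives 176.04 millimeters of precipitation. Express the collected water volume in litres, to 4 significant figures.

23940 litres

1 mm over 1 m² is 1 L, so volume = 176.04 × 136 = 23941.44 L ≈ 23940 L.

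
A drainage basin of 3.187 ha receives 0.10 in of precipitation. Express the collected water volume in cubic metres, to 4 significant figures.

80.95 cubic metres

Depth: 0.10 in × 25.4 = 2.54 mm.
Area: 3.187 ha = 31870 m².
1 mm over 1 m² is 1 L, so volume = 2.54 × 31870 = 80949.8 L = 80.95 m³.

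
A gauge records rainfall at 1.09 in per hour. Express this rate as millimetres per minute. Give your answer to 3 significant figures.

0.461 mm/minute

1.09 in/hour × 25.4 mm/in × 0.0166667 hour/minute = 0.461 mm/minute.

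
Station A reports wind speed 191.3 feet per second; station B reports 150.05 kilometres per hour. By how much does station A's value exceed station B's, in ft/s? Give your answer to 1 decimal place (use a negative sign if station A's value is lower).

station B: 150.05 km/h = 136.747 ft/s.
Difference: 191.300 − 136.747 = 54.6 ft/s.

54.6 ft/s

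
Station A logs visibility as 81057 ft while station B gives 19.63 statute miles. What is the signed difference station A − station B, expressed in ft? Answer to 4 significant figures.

-22590 ft

station B: 19.63 SM = 103646.40 ft.
Difference: 81057.00 − 103646.40 = -22590 ft.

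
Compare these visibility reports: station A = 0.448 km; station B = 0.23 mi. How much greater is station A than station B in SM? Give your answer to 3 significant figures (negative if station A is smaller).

0.0484 SM

station A: 0.448 km = 0.278374 SM.
Difference: 0.278374 − 0.230000 = 0.0484 SM.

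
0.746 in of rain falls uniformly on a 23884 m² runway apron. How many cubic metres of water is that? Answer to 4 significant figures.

Depth: 0.746 in × 25.4 = 18.9484 mm.
1 mm over 1 m² is 1 L, so volume = 18.9484 × 23884 = 452563.59 L = 452.6 m³.

452.6 cubic metres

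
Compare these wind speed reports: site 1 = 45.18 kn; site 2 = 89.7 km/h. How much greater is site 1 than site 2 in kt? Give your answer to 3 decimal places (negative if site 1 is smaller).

site 2: 89.7 km/h = 48.43413 kt.
Difference: 45.18000 − 48.43413 = -3.254 kt.

-3.254 kt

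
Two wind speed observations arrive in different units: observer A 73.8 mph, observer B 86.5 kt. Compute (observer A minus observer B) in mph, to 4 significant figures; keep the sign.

observer B: 86.5 kt = 99.5424 mph.
Difference: 73.8000 − 99.5424 = -25.74 mph.

-25.74 mph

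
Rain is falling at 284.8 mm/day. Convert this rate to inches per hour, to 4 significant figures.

284.8 mm/day × 0.0393701 in/mm × 0.0416667 day/hour = 0.4672 in/hour.

0.4672 in/hour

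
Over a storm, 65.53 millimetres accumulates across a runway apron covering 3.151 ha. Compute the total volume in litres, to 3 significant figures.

Area: 3.151 ha = 31510 m².
1 mm over 1 m² is 1 L, so volume = 65.53 × 31510 = 2064850.3 L ≈ 2060000 L.

2060000 litres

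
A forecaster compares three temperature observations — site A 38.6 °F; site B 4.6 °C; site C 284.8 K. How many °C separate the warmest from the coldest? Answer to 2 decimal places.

7.98 °C

site A: 38.6 °F = 3.667 °C.
site C: 284.8 K = 11.650 °C.
Spread: 11.650 − 3.667 = 7.983 °C.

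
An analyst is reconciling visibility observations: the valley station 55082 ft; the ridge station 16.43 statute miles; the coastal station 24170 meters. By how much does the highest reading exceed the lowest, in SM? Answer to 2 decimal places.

the valley station: 55082 ft = 10.4322 SM.
the coastal station: 24170 m = 15.0185 SM.
Spread: 16.4300 − 10.4322 = 6.00 SM.

6.00 SM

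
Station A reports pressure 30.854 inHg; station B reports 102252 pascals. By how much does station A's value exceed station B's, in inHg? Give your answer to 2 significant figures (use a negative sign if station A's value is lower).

0.66 inHg

station B: 102252 Pa = 30.1950 inHg.
Difference: 30.8540 − 30.1950 = 0.66 inHg.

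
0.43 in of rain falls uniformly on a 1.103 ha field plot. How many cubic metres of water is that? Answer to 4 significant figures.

Depth: 0.43 in × 25.4 = 10.922 mm.
Area: 1.103 ha = 11030 m².
1 mm over 1 m² is 1 L, so volume = 10.922 × 11030 = 120469.66 L = 120.5 m³.

120.5 cubic metres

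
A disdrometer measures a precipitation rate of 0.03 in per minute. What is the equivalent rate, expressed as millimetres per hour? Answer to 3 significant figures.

0.03 in/minute × 25.4 mm/in × 60 minute/hour = 45.7 mm/hour.

45.7 mm/hour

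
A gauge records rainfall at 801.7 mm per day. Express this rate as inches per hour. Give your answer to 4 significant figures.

801.7 mm/day × 0.0393701 in/mm × 0.0416667 day/hour = 1.315 in/hour.

1.315 in/hour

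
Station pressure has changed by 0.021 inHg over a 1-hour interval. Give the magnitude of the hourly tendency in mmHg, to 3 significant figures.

0.021 inHg / 1 h × 25.4 mmHg/inHg = 0.533 mmHg/h.

0.533 mmHg per hour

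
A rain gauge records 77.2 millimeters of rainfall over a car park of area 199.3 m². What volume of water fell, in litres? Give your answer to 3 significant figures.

15400 litres

1 mm over 1 m² is 1 L, so volume = 77.2 × 199.3 = 15385.96 L ≈ 15400 L.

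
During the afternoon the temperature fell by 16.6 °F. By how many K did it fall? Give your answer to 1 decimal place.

Converting a difference, only the 9/5 scale factor applies: ΔK = 16.6 × 0.5556 = 9.2 K.

9.2 K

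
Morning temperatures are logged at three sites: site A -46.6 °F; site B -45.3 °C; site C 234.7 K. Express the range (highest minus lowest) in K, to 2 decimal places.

6.85 K

site A: -46.6 °F = -43.667 °C.
site C: 234.7 K = -38.450 °C.
Spread: (-38.450) − (-45.300) = 6.850 °C.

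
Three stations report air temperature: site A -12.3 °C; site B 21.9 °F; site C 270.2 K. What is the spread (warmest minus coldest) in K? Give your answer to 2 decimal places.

site B: 21.9 °F = -5.611 °C.
site C: 270.2 K = -2.950 °C.
Spread: (-2.950) − (-12.300) = 9.350 °C.

9.35 K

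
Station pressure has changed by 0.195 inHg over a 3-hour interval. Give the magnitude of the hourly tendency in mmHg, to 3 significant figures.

0.195 inHg / 3 h × 25.4 mmHg/inHg = 1.65 mmHg/h.

1.65 mmHg per hour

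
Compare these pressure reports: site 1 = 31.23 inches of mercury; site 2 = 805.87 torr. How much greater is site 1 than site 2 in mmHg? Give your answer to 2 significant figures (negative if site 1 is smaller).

site 1: 31.23 inHg = 793.24 mmHg.
Difference: 793.24 − 805.87 = -13 mmHg.

-13 mmHg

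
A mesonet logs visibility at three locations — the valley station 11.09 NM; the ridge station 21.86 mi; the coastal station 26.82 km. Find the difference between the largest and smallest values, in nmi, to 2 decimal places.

the ridge station: 21.86 SM = 18.9958 nmi.
the coastal station: 26.82 km = 14.4816 nmi.
Spread: 18.9958 − 11.0900 = 7.91 nmi.

7.91 nmi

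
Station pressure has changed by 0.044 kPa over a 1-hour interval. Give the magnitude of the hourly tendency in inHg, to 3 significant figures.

0.0130 inHg per hour

0.044 kPa / 1 h × 0.2953 inHg/kPa = 0.0130 inHg/h.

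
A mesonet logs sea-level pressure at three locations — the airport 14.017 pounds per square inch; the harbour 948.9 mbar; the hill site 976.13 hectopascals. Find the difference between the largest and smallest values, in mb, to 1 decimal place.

27.2 mb

the airport: 14.017 psi = 966.438 mb.
the hill site: 976.13 hPa = 976.130 mb.
Spread: 976.130 − 948.900 = 27.2 mb.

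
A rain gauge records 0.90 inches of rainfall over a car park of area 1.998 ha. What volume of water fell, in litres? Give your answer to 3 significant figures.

457000 litres

Depth: 0.90 in × 25.4 = 22.86 mm.
Area: 1.998 ha = 19980 m².
1 mm over 1 m² is 1 L, so volume = 22.86 × 19980 = 456742.8 L ≈ 457000 L.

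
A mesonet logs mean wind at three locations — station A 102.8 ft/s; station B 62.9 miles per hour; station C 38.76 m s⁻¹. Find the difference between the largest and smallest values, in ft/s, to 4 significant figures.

34.91 ft/s

station B: 62.9 mph = 92.2533 ft/s.
station C: 38.76 m/s = 127.1654 ft/s.
Spread: 127.1654 − 92.2533 = 34.91 ft/s.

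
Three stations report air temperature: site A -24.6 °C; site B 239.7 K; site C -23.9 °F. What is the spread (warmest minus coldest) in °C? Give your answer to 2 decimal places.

8.85 °C

site B: 239.7 K = -33.450 °C.
site C: -23.9 °F = -31.056 °C.
Spread: (-24.600) − (-33.450) = 8.850 °C.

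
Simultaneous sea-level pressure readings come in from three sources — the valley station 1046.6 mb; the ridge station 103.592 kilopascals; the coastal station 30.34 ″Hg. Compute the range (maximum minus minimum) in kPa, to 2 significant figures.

1.9 kPa

the valley station: 1046.6 mb = 104.660 kPa.
the coastal station: 30.34 inHg = 102.743 kPa.
Spread: 104.660 − 102.743 = 1.9 kPa.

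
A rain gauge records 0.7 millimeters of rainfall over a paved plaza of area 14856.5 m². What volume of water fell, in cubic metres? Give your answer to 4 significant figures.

1 mm over 1 m² is 1 L, so volume = 0.7 × 14856.5 = 10399.55 L = 10.40 m³.

10.40 cubic metres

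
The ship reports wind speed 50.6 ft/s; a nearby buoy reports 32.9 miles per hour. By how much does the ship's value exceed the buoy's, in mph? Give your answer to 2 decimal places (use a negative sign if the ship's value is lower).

1.60 mph

the ship: 50.6 ft/s = 34.5000 mph.
Difference: 34.5000 − 32.9000 = 1.60 mph.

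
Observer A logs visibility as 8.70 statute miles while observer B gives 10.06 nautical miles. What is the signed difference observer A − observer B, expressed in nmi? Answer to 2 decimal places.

observer A: 8.70 SM = 7.5601 nmi.
Difference: 7.5601 − 10.0600 = -2.50 nmi.

-2.50 nmi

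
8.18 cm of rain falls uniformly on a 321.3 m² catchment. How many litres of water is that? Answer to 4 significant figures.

26280 litres

Depth: 8.18 cm × 10 = 81.8 mm.
1 mm over 1 m² is 1 L, so volume = 81.8 × 321.3 = 26282.34 L ≈ 26280 L.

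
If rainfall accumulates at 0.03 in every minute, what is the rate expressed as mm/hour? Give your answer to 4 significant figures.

0.03 in/minute × 25.4 mm/in × 60 minute/hour = 45.72 mm/hour.

45.72 mm/hour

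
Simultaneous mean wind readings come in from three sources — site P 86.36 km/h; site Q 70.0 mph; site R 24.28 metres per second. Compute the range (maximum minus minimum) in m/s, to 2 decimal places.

site P: 86.36 km/h = 23.9889 m/s.
site Q: 70.0 mph = 31.2928 m/s.
Spread: 31.2928 − 23.9889 = 7.30 m/s.

7.30 m/s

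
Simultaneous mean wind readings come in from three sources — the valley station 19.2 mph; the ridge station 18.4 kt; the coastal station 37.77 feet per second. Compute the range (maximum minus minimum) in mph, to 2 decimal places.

the ridge station: 18.4 kt = 21.1743 mph.
the coastal station: 37.77 ft/s = 25.7523 mph.
Spread: 25.7523 − 19.2000 = 6.55 mph.

6.55 mph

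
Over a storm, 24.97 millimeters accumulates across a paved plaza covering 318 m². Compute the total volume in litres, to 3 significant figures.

1 mm over 1 m² is 1 L, so volume = 24.97 × 318 = 7940.46 L ≈ 7940 L.

7940 litres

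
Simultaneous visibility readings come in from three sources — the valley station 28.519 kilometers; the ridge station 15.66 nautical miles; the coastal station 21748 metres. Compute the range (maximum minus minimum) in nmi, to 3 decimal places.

3.917 nmi

the valley station: 28.519 km = 15.39903 nmi.
the coastal station: 21748 m = 11.74298 nmi.
Spread: 15.66000 − 11.74298 = 3.917 nmi.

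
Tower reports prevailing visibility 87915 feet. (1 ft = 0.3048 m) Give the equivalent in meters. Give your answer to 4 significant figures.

26800 m

1 ft = 0.3048 m, so 87915 × 0.3048 = 26800 m.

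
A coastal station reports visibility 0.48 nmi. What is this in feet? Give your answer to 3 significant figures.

2920 ft

1 nmi = 6076.12 ft, so 0.48 × 6076.12 = 2920 ft.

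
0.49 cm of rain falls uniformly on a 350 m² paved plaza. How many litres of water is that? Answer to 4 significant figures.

1715 litres

Depth: 0.49 cm × 10 = 4.9 mm.
1 mm over 1 m² is 1 L, so volume = 4.9 × 350 = 1715 L.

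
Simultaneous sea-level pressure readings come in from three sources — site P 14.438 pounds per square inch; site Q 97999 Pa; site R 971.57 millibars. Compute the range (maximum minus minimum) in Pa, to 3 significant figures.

2390 Pa

site P: 14.438 psi = 99546.51 Pa.
site R: 971.57 mb = 97157.00 Pa.
Spread: 99546.51 − 97157.00 = 2390 Pa.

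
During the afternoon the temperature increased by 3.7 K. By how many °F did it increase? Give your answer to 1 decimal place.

For a temperature change the 32° offset cancels: Δ°F = 3.7 × 1.8 = 6.7 °F.

6.7 °F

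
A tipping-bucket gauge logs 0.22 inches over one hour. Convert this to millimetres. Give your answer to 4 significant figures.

5.588 mm

1 in = 25.4 mm, so 0.22 × 25.4 = 5.588 mm.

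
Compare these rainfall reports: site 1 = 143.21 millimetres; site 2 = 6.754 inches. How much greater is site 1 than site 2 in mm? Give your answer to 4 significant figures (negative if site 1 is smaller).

-28.34 mm

site 2: 6.754 in = 171.5516 mm.
Difference: 143.2100 − 171.5516 = -28.34 mm.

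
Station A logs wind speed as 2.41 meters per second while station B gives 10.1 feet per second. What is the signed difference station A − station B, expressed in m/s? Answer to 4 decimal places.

station B: 10.1 ft/s = 3.078480 m/s.
Difference: 2.410000 − 3.078480 = -0.6685 m/s.

-0.6685 m/s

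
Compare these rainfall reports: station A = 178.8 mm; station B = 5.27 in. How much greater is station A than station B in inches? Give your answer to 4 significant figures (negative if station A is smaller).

station A: 178.8 mm = 7.03937 in.
Difference: 7.03937 − 5.27000 = 1.769 in.

1.769 in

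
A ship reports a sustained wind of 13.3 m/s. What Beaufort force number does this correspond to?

Beaufort force 6

13.3 m/s lies in the Beaufort 6 band (strong breeze, 10.8–13.8 m/s).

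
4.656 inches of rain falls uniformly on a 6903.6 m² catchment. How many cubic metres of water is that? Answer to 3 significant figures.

816 cubic metres

Depth: 4.656 in × 25.4 = 118.2624 mm.
1 mm over 1 m² is 1 L, so volume = 118.2624 × 6903.6 = 816436.3 L = 816 m³.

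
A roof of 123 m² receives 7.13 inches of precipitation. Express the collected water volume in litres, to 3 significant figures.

22300 litres

Depth: 7.13 in × 25.4 = 181.102 mm.
1 mm over 1 m² is 1 L, so volume = 181.102 × 123 = 22275.546 L ≈ 22300 L.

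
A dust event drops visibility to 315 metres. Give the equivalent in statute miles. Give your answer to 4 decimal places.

1 m = 0.000621371 SM, so 315 × 0.000621371 = 0.1957 SM.

0.1957 SM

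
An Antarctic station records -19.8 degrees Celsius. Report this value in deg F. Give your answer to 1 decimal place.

-3.6 °F

°F = °C × 9/5 + 32 = -19.8 × 1.8 + 32 = -3.6 °F.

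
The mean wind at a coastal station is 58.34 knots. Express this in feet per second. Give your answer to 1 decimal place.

98.5 ft/s

1 kt = 1.68781 ft/s, so 58.34 × 1.68781 = 98.5 ft/s.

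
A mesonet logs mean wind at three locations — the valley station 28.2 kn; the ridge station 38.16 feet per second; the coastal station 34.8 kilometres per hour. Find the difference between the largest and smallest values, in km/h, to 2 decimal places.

the valley station: 28.2 kt = 52.2264 km/h.
the ridge station: 38.16 ft/s = 41.8722 km/h.
Spread: 52.2264 − 34.8000 = 17.43 km/h.

17.43 km/h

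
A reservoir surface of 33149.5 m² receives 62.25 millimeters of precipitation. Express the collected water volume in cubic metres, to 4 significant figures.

2064 cubic metres

1 mm over 1 m² is 1 L, so volume = 62.25 × 33149.5 = 2063556.4 L = 2064 m³.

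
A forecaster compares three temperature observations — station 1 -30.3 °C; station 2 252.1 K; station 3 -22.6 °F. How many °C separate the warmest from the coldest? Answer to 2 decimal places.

9.28 °C

station 2: 252.1 K = -21.050 °C.
station 3: -22.6 °F = -30.333 °C.
Spread: (-21.050) − (-30.333) = 9.283 °C.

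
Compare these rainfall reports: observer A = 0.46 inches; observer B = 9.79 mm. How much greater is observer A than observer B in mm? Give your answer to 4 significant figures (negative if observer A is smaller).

observer A: 0.46 in = 11.68400 mm.
Difference: 11.68400 − 9.79000 = 1.894 mm.

1.894 mm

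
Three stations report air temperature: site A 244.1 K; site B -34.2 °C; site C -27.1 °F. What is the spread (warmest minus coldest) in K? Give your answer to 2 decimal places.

5.15 K

site A: 244.1 K = -29.050 °C.
site C: -27.1 °F = -32.833 °C.
Spread: (-29.050) − (-34.200) = 5.150 °C.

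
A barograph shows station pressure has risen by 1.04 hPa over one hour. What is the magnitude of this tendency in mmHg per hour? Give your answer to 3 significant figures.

1.04 hPa / 1 h × 0.750062 mmHg/hPa = 0.780 mmHg/h.

0.780 mmHg per hour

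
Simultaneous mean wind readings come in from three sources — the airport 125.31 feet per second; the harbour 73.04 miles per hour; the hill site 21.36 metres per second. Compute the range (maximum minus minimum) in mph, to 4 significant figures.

the airport: 125.31 ft/s = 85.4386 mph.
the hill site: 21.36 m/s = 47.7810 mph.
Spread: 85.4386 − 47.7810 = 37.66 mph.

37.66 mph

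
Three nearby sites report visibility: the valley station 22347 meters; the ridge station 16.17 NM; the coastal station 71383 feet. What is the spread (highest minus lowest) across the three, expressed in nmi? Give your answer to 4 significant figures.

4.422 nmi

the valley station: 22347 m = 12.06641 nmi.
the coastal station: 71383 ft = 11.74813 nmi.
Spread: 16.17000 − 11.74813 = 4.422 nmi.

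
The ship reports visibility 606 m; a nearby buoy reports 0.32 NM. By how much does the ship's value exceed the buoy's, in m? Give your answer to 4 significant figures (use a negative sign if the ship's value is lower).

13.36 m

the buoy: 0.32 nmi = 592.6400 m.
Difference: 606.0000 − 592.6400 = 13.36 m.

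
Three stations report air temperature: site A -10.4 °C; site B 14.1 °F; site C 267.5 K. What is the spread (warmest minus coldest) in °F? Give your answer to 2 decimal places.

site B: 14.1 °F = -9.944 °C.
site C: 267.5 K = -5.650 °C.
Spread: (-5.650) − (-10.400) = 4.750 °C = 8.55 °F.

8.55 °F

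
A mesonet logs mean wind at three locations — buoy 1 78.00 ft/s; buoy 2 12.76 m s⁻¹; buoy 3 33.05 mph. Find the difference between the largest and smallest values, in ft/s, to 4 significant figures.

36.14 ft/s

buoy 2: 12.76 m/s = 41.8635 ft/s.
buoy 3: 33.05 mph = 48.4733 ft/s.
Spread: 78.0000 − 41.8635 = 36.14 ft/s.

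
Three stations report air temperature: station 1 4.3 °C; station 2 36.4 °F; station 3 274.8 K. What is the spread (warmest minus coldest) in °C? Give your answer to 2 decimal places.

2.65 °C

station 2: 36.4 °F = 2.444 °C.
station 3: 274.8 K = 1.650 °C.
Spread: 4.300 − 1.650 = 2.650 °C.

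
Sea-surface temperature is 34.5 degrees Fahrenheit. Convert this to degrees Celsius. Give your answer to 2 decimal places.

°C = (°F − 32) × 5/9 = (34.5 − 32) / 1.8 = 1.39 °C.

1.39 °C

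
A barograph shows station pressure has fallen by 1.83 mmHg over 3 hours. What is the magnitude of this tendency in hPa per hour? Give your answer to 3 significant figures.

0.813 hPa per hour

1.83 mmHg / 3 h × 1.33322 hPa/mmHg = 0.813 hPa/h.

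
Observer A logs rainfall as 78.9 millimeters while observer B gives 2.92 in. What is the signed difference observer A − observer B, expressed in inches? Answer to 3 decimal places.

observer A: 78.9 mm = 3.10630 in.
Difference: 3.10630 − 2.92000 = 0.186 in.

0.186 in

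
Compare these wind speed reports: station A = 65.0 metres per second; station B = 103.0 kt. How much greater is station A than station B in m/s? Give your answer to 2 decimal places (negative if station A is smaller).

12.01 m/s

station B: 103.0 kt = 52.9878 m/s.
Difference: 65.0000 − 52.9878 = 12.01 m/s.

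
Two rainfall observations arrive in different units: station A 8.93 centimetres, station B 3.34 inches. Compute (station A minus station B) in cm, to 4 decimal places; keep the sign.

0.4464 cm

station B: 3.34 in = 8.483600 cm.
Difference: 8.930000 − 8.483600 = 0.4464 cm.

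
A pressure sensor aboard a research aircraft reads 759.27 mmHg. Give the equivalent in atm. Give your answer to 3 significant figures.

1 mmHg = 0.00131579 atm, so 759.27 × 0.00131579 = 0.999 atm.

0.999 atm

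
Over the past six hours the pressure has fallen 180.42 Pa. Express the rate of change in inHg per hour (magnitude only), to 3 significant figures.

180.42 Pa / 6 h × 0.0002953 inHg/Pa = 0.00888 inHg/h.

0.00888 inHg per hour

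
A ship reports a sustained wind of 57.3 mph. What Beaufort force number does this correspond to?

Beaufort force 10

57.3 mph = 25.6 m/s, which is Beaufort 10 (storm, 24.5–28.4 m/s).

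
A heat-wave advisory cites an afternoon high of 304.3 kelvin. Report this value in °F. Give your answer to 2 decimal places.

First to °C: 31.15 °C.
Then to °F: 88.07 °F.

88.07 °F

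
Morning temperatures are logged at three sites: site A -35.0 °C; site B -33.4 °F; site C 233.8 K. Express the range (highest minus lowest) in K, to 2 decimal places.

4.35 K

site B: -33.4 °F = -36.333 °C.
site C: 233.8 K = -39.350 °C.
Spread: (-35.000) − (-39.350) = 4.350 °C.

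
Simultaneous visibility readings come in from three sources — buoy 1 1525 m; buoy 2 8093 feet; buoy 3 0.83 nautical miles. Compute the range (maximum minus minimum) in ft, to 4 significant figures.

3090 ft

buoy 1: 1525 m = 5003.28 ft.
buoy 3: 0.83 nmi = 5043.18 ft.
Spread: 8093.00 − 5003.28 = 3090 ft.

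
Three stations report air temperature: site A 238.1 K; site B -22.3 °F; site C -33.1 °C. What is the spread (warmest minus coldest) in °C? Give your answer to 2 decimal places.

site A: 238.1 K = -35.050 °C.
site B: -22.3 °F = -30.167 °C.
Spread: (-30.167) − (-35.050) = 4.883 °C.

4.88 °C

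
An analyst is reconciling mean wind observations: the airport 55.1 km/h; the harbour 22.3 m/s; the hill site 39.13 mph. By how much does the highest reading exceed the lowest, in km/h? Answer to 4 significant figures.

25.18 km/h

the harbour: 22.3 m/s = 80.2800 km/h.
the hill site: 39.13 mph = 62.9736 km/h.
Spread: 80.2800 − 55.1000 = 25.18 km/h.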